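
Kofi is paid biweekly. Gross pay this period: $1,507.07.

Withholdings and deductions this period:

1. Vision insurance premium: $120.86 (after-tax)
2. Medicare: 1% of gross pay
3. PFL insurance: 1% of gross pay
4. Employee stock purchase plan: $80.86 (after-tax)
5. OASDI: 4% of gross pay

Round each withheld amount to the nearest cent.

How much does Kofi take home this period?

$1,214.93

PFL insurance: $1,507.07 × 0.01 = $15.07
Medicare: $1,507.07 × 0.01 = $15.07
OASDI: $1,507.07 × 0.04 = $60.28
Employee stock purchase plan: $80.86
Vision insurance premium: $120.86
Total deductions = $15.07 + $15.07 + $60.28 + $80.86 + $120.86 = $292.14
Net pay = $1,507.07 − $292.14 = $1,214.93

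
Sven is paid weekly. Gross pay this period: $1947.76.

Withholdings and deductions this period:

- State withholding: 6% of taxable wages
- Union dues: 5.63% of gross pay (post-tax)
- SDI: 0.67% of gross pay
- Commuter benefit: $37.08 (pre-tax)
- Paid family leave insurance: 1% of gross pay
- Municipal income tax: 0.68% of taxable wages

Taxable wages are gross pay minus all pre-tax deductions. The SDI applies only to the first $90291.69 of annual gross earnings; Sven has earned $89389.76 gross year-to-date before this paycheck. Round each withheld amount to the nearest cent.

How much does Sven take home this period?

$1647.87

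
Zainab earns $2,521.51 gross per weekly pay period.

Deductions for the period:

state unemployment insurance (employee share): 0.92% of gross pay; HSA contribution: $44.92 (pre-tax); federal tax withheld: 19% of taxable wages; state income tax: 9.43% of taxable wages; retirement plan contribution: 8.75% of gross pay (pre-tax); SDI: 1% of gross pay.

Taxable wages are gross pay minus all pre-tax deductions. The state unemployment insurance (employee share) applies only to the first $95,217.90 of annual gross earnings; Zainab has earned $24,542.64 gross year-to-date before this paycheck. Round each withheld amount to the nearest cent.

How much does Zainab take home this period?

$1,566.17

HSA contribution: $44.92
Retirement plan contribution: $2,521.51 × 0.0875 = $220.63
Pre-tax total = $44.92 + $220.63 = $265.55
Taxable wages = $2,521.51 − $265.55 = $2,255.96
State income tax: $2,255.96 × 0.0943 = $212.74
Federal tax withheld: $2,255.96 × 0.19 = $428.63
SDI: $2,521.51 × 0.01 = $25.22
State unemployment insurance (employee share): cap not yet reached, full $2,521.51 is subject → $2,521.51 × 0.0092 = $23.20
Total deductions = $44.92 + $220.63 + $212.74 + $428.63 + $25.22 + $23.20 = $955.34
Net pay = $2,521.51 − $955.34 = $1,566.17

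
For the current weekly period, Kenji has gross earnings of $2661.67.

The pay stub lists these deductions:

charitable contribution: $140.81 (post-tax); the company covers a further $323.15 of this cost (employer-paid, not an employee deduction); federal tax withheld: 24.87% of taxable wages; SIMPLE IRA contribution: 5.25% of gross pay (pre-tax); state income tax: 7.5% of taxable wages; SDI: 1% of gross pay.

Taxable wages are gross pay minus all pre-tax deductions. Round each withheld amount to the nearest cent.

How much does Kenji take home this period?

$1538.16

SIMPLE IRA contribution: $2661.67 × 0.0525 = $139.74
Taxable wages = $2661.67 − $139.74 = $2521.93
State income tax: $2521.93 × 0.075 = $189.14
Federal tax withheld: $2521.93 × 0.2487 = $627.20
SDI: $2661.67 × 0.01 = $26.62
Charitable contribution: $140.81
(Employer's $323.15 toward charitable contribution is not withheld from the employee.)
Total deductions = $139.74 + $189.14 + $627.20 + $26.62 + $140.81 = $1123.51
Net pay = $2661.67 − $1123.51 = $1538.16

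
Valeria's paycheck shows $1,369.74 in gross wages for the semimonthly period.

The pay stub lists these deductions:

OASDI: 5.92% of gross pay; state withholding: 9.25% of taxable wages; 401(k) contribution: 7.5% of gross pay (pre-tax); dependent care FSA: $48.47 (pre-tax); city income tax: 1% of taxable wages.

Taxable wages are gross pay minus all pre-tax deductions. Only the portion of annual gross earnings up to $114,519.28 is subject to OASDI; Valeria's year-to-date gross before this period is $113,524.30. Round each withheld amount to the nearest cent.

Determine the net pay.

401(k) contribution: $1,369.74 × 0.075 = $102.73
Dependent care FSA: $48.47
Pre-tax total = $102.73 + $48.47 = $151.20
Taxable wages = $1,369.74 − $151.20 = $1,218.54
City income tax: $1,218.54 × 0.01 = $12.19
State withholding: $1,218.54 × 0.0925 = $112.71
OASDI: only $114,519.28 − $113,524.30 = $994.98 of this check is subject → $994.98 × 0.0592 = $58.90
Total deductions = $102.73 + $48.47 + $12.19 + $112.71 + $58.90 = $335.00
Net pay = $1,369.74 − $335.00 = $1,034.74

$1,034.74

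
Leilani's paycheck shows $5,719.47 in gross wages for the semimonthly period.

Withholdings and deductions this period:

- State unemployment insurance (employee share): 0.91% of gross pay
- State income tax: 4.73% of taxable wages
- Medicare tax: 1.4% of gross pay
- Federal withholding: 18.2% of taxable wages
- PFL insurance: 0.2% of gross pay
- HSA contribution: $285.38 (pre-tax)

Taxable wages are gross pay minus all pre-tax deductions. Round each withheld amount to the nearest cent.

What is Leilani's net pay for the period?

$4,044.50

HSA contribution: $285.38
Taxable wages = $5,719.47 − $285.38 = $5,434.09
State income tax: $5,434.09 × 0.0473 = $257.03
Federal withholding: $5,434.09 × 0.182 = $989.00
Medicare tax: $5,719.47 × 0.014 = $80.07
PFL insurance: $5,719.47 × 0.002 = $11.44
State unemployment insurance (employee share): $5,719.47 × 0.0091 = $52.05
Total deductions = $285.38 + $257.03 + $989.00 + $80.07 + $11.44 + $52.05 = $1,674.97
Net pay = $5,719.47 − $1,674.97 = $4,044.50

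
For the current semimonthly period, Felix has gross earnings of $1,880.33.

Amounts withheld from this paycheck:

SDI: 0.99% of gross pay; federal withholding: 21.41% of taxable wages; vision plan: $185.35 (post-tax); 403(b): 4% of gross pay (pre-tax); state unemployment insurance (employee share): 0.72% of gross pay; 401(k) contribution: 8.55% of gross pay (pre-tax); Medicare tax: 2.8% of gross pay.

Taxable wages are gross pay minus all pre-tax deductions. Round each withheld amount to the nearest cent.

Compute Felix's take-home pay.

$1,022.13

403(b): $1,880.33 × 0.04 = $75.21
401(k) contribution: $1,880.33 × 0.0855 = $160.77
Pre-tax total = $75.21 + $160.77 = $235.98
Taxable wages = $1,880.33 − $235.98 = $1,644.35
Federal withholding: $1,644.35 × 0.2141 = $352.06
SDI: $1,880.33 × 0.0099 = $18.62
Medicare tax: $1,880.33 × 0.028 = $52.65
State unemployment insurance (employee share): $1,880.33 × 0.0072 = $13.54
Vision plan: $185.35
Total deductions = $75.21 + $160.77 + $352.06 + $18.62 + $52.65 + $13.54 + $185.35 = $858.20
Net pay = $1,880.33 − $858.20 = $1,022.13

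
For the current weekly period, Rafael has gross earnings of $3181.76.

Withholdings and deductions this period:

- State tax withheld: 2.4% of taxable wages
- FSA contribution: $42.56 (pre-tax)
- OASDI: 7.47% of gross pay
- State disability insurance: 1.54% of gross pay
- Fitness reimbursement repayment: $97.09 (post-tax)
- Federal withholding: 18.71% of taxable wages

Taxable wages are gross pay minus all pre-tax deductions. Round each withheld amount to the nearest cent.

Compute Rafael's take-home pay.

FSA contribution: $42.56
Taxable wages = $3181.76 − $42.56 = $3139.20
Federal withholding: $3139.20 × 0.1871 = $587.34
State tax withheld: $3139.20 × 0.024 = $75.34
OASDI: $3181.76 × 0.0747 = $237.68
State disability insurance: $3181.76 × 0.0154 = $49.00
Fitness reimbursement repayment: $97.09
Total deductions = $42.56 + $587.34 + $75.34 + $237.68 + $49.00 + $97.09 = $1089.01
Net pay = $3181.76 − $1089.01 = $2092.75

$2092.75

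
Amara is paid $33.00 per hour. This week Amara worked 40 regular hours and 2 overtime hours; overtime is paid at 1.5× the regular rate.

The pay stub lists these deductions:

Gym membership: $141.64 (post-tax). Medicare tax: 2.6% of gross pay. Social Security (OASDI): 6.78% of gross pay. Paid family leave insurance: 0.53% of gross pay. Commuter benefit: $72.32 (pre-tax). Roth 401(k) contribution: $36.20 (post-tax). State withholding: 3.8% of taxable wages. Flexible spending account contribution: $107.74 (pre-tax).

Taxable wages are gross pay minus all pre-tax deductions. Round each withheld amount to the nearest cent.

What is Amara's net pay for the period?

$873.40

Regular pay: 40 × $33.00 = $1,320.00
Overtime pay: 2 × $33.00 × 1.5 = $99.00
Gross pay = $1,320.00 + $99.00 = $1,419.00
Flexible spending account contribution: $107.74
Commuter benefit: $72.32
Pre-tax total = $107.74 + $72.32 = $180.06
Taxable wages = $1,419.00 − $180.06 = $1,238.94
State withholding: $1,238.94 × 0.038 = $47.08
Paid family leave insurance: $1,419.00 × 0.0053 = $7.52
Medicare tax: $1,419.00 × 0.026 = $36.89
Social Security (OASDI): $1,419.00 × 0.0678 = $96.21
Roth 401(k) contribution: $36.20
Gym membership: $141.64
Total deductions = $107.74 + $72.32 + $47.08 + $7.52 + $36.89 + $96.21 + $36.20 + $141.64 = $545.60
Net pay = $1,419.00 − $545.60 = $873.40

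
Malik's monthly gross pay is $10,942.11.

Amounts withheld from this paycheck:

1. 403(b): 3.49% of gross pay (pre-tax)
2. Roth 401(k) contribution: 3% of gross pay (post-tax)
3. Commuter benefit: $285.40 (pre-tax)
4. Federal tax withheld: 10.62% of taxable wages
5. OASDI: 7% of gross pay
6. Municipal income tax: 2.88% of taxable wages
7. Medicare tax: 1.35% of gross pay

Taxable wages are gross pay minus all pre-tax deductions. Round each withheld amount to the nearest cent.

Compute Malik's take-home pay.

$7,645.79

Commuter benefit: $285.40
403(b): $10,942.11 × 0.0349 = $381.88
Pre-tax total = $285.40 + $381.88 = $667.28
Taxable wages = $10,942.11 − $667.28 = $10,274.83
Federal tax withheld: $10,274.83 × 0.1062 = $1,091.19
Municipal income tax: $10,274.83 × 0.0288 = $295.92
Medicare tax: $10,942.11 × 0.0135 = $147.72
OASDI: $10,942.11 × 0.07 = $765.95
Roth 401(k) contribution: $10,942.11 × 0.03 = $328.26
Total deductions = $285.40 + $381.88 + $1,091.19 + $295.92 + $147.72 + $765.95 + $328.26 = $3,296.32
Net pay = $10,942.11 − $3,296.32 = $7,645.79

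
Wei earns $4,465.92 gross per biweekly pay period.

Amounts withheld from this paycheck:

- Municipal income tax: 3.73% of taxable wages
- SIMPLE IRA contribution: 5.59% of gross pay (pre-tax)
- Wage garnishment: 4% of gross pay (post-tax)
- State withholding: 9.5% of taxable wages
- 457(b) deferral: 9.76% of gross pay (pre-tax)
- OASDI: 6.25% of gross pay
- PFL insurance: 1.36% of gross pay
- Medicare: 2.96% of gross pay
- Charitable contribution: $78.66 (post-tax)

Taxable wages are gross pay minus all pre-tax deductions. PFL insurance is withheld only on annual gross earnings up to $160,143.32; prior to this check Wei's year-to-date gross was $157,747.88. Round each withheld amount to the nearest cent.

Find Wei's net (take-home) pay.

457(b) deferral: $4,465.92 × 0.0976 = $435.87
SIMPLE IRA contribution: $4,465.92 × 0.0559 = $249.64
Pre-tax total = $435.87 + $249.64 = $685.51
Taxable wages = $4,465.92 − $685.51 = $3,780.41
Municipal income tax: $3,780.41 × 0.0373 = $141.01
State withholding: $3,780.41 × 0.095 = $359.14
PFL insurance: only $160,143.32 − $157,747.88 = $2,395.44 of this check is subject → $2,395.44 × 0.0136 = $32.58
Medicare: $4,465.92 × 0.0296 = $132.19
OASDI: $4,465.92 × 0.0625 = $279.12
Wage garnishment: $4,465.92 × 0.04 = $178.64
Charitable contribution: $78.66
Total deductions = $435.87 + $249.64 + $141.01 + $359.14 + $32.58 + $132.19 + $279.12 + $178.64 + $78.66 = $1,886.85
Net pay = $4,465.92 − $1,886.85 = $2,579.07

$2,579.07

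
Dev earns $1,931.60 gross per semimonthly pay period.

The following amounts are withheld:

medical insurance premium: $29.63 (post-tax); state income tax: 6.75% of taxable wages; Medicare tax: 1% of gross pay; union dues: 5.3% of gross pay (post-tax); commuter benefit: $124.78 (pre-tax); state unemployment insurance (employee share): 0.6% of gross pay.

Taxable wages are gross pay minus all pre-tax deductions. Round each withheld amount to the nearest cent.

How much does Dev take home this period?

$1,521.95

Commuter benefit: $124.78
Taxable wages = $1,931.60 − $124.78 = $1,806.82
State income tax: $1,806.82 × 0.0675 = $121.96
Medicare tax: $1,931.60 × 0.01 = $19.32
State unemployment insurance (employee share): $1,931.60 × 0.006 = $11.59
Medical insurance premium: $29.63
Union dues: $1,931.60 × 0.053 = $102.37
Total deductions = $124.78 + $121.96 + $19.32 + $11.59 + $29.63 + $102.37 = $409.65
Net pay = $1,931.60 − $409.65 = $1,521.95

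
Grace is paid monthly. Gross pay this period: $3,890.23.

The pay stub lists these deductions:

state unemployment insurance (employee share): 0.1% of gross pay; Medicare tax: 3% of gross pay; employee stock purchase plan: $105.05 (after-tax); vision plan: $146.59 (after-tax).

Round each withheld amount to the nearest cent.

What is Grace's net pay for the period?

$3,517.99

Medicare tax: $3,890.23 × 0.03 = $116.71
State unemployment insurance (employee share): $3,890.23 × 0.001 = $3.89
Employee stock purchase plan: $105.05
Vision plan: $146.59
Total deductions = $116.71 + $3.89 + $105.05 + $146.59 = $372.24
Net pay = $3,890.23 − $372.24 = $3,517.99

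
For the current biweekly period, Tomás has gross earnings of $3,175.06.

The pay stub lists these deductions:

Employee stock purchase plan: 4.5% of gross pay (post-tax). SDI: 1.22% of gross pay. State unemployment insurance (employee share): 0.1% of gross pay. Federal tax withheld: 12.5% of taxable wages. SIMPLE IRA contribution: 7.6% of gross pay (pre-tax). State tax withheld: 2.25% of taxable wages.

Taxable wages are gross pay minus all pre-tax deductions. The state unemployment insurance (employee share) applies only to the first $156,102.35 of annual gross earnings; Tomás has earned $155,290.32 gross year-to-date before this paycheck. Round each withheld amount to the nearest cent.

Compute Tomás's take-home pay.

$2,318.60

SIMPLE IRA contribution: $3,175.06 × 0.076 = $241.30
Taxable wages = $3,175.06 − $241.30 = $2,933.76
Federal tax withheld: $2,933.76 × 0.125 = $366.72
State tax withheld: $2,933.76 × 0.0225 = $66.01
SDI: $3,175.06 × 0.0122 = $38.74
State unemployment insurance (employee share): only $156,102.35 − $155,290.32 = $812.03 of this check is subject → $812.03 × 0.001 = $0.81
Employee stock purchase plan: $3,175.06 × 0.045 = $142.88
Total deductions = $241.30 + $366.72 + $66.01 + $38.74 + $0.81 + $142.88 = $856.46
Net pay = $3,175.06 − $856.46 = $2,318.60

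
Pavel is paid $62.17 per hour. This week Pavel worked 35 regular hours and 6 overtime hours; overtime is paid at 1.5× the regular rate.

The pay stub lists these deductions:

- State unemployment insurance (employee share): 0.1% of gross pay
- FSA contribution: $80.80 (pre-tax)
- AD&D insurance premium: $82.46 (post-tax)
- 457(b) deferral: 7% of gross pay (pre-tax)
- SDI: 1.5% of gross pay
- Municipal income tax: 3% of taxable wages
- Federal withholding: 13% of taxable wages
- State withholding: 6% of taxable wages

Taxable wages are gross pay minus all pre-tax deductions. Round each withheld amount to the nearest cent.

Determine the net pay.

$1,795.06

Regular pay: 35 × $62.17 = $2,175.95
Overtime pay: 6 × $62.17 × 1.5 = $559.53
Gross pay = $2,175.95 + $559.53 = $2,735.48
FSA contribution: $80.80
457(b) deferral: $2,735.48 × 0.07 = $191.48
Pre-tax total = $80.80 + $191.48 = $272.28
Taxable wages = $2,735.48 − $272.28 = $2,463.20
Federal withholding: $2,463.20 × 0.13 = $320.22
Municipal income tax: $2,463.20 × 0.03 = $73.90
State withholding: $2,463.20 × 0.06 = $147.79
SDI: $2,735.48 × 0.015 = $41.03
State unemployment insurance (employee share): $2,735.48 × 0.001 = $2.74
AD&D insurance premium: $82.46
Total deductions = $80.80 + $191.48 + $320.22 + $73.90 + $147.79 + $41.03 + $2.74 + $82.46 = $940.42
Net pay = $2,735.48 − $940.42 = $1,795.06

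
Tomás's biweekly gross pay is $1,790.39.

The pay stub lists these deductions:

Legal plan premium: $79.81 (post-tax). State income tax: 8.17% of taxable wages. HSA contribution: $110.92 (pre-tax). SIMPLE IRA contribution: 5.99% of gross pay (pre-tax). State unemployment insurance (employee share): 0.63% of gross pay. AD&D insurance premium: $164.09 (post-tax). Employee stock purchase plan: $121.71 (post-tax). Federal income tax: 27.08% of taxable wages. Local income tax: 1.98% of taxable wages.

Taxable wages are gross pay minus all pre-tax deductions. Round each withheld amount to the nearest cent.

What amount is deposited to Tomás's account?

$610.00

HSA contribution: $110.92
SIMPLE IRA contribution: $1,790.39 × 0.0599 = $107.24
Pre-tax total = $110.92 + $107.24 = $218.16
Taxable wages = $1,790.39 − $218.16 = $1,572.23
Federal income tax: $1,572.23 × 0.2708 = $425.76
State income tax: $1,572.23 × 0.0817 = $128.45
Local income tax: $1,572.23 × 0.0198 = $31.13
State unemployment insurance (employee share): $1,790.39 × 0.0063 = $11.28
Legal plan premium: $79.81
Employee stock purchase plan: $121.71
AD&D insurance premium: $164.09
Total deductions = $110.92 + $107.24 + $425.76 + $128.45 + $31.13 + $11.28 + $79.81 + $121.71 + $164.09 = $1,180.39
Net pay = $1,790.39 − $1,180.39 = $610.00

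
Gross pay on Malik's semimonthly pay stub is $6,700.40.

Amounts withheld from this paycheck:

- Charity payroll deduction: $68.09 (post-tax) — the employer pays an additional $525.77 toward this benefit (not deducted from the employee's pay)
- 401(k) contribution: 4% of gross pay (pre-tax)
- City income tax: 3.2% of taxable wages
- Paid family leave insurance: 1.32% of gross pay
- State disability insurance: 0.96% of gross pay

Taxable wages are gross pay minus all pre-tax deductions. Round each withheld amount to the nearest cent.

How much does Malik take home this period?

$6,005.68

401(k) contribution: $6,700.40 × 0.04 = $268.02
Taxable wages = $6,700.40 − $268.02 = $6,432.38
City income tax: $6,432.38 × 0.032 = $205.84
Paid family leave insurance: $6,700.40 × 0.0132 = $88.45
State disability insurance: $6,700.40 × 0.0096 = $64.32
Charity payroll deduction: $68.09
(Employer's $525.77 toward charity payroll deduction is not withheld from the employee.)
Total deductions = $268.02 + $205.84 + $88.45 + $64.32 + $68.09 = $694.72
Net pay = $6,700.40 − $694.72 = $6,005.68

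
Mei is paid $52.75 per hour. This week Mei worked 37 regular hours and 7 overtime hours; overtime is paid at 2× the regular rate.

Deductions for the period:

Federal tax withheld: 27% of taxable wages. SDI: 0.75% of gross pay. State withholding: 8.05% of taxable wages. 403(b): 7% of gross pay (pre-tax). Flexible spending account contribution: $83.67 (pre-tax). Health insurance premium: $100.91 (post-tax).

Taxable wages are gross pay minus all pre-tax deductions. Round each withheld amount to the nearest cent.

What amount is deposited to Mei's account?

Regular pay: 37 × $52.75 = $1,951.75
Overtime pay: 7 × $52.75 × 2 = $738.50
Gross pay = $1,951.75 + $738.50 = $2,690.25
Flexible spending account contribution: $83.67
403(b): $2,690.25 × 0.07 = $188.32
Pre-tax total = $83.67 + $188.32 = $271.99
Taxable wages = $2,690.25 − $271.99 = $2,418.26
Federal tax withheld: $2,418.26 × 0.27 = $652.93
State withholding: $2,418.26 × 0.0805 = $194.67
SDI: $2,690.25 × 0.0075 = $20.18
Health insurance premium: $100.91
Total deductions = $83.67 + $188.32 + $652.93 + $194.67 + $20.18 + $100.91 = $1,240.68
Net pay = $2,690.25 − $1,240.68 = $1,449.57

$1,449.57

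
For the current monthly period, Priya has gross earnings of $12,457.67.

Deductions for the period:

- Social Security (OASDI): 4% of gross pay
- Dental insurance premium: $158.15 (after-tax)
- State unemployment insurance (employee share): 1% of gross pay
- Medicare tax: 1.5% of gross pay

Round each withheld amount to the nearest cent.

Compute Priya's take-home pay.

$11,489.76

Social Security (OASDI): $12,457.67 × 0.04 = $498.31
Medicare tax: $12,457.67 × 0.015 = $186.87
State unemployment insurance (employee share): $12,457.67 × 0.01 = $124.58
Dental insurance premium: $158.15
Total deductions = $498.31 + $186.87 + $124.58 + $158.15 = $967.91
Net pay = $12,457.67 − $967.91 = $11,489.76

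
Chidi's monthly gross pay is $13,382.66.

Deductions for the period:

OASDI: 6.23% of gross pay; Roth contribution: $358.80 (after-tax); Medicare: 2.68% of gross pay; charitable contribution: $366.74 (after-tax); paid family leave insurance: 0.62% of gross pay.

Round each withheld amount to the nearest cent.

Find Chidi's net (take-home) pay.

$11,381.75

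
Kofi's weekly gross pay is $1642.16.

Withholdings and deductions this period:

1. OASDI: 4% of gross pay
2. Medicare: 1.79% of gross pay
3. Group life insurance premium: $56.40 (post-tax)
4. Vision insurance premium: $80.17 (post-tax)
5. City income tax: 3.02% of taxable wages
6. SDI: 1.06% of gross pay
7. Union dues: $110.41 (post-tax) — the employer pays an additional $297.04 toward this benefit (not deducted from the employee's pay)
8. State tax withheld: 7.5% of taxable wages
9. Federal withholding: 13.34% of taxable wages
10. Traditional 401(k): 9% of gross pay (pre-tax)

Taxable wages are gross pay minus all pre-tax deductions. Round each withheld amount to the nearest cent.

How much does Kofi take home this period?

$778.34

Traditional 401(k): $1642.16 × 0.09 = $147.79
Taxable wages = $1642.16 − $147.79 = $1494.37
State tax withheld: $1494.37 × 0.075 = $112.08
City income tax: $1494.37 × 0.0302 = $45.13
Federal withholding: $1494.37 × 0.1334 = $199.35
SDI: $1642.16 × 0.0106 = $17.41
OASDI: $1642.16 × 0.04 = $65.69
Medicare: $1642.16 × 0.0179 = $29.39
Union dues: $110.41
Vision insurance premium: $80.17
Group life insurance premium: $56.40
(Employer's $297.04 toward union dues is not withheld from the employee.)
Total deductions = $147.79 + $112.08 + $45.13 + $199.35 + $17.41 + $65.69 + $29.39 + $110.41 + $80.17 + $56.40 = $863.82
Net pay = $1642.16 − $863.82 = $778.34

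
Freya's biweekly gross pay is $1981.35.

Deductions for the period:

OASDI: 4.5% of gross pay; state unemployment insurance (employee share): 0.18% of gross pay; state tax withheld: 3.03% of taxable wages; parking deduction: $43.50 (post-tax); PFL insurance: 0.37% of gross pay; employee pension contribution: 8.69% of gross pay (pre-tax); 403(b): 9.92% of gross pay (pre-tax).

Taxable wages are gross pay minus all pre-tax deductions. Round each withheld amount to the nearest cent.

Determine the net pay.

$1420.20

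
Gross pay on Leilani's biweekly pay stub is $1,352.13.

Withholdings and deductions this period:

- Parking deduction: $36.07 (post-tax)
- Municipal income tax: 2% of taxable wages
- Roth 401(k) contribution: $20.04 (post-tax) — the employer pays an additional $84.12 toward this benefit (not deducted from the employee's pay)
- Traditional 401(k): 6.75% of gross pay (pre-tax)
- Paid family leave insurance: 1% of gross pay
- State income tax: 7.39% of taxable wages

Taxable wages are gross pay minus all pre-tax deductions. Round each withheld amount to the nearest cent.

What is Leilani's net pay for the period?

Traditional 401(k): $1,352.13 × 0.0675 = $91.27
Taxable wages = $1,352.13 − $91.27 = $1,260.86
State income tax: $1,260.86 × 0.0739 = $93.18
Municipal income tax: $1,260.86 × 0.02 = $25.22
Paid family leave insurance: $1,352.13 × 0.01 = $13.52
Roth 401(k) contribution: $20.04
Parking deduction: $36.07
(Employer's $84.12 toward Roth 401(k) contribution is not withheld from the employee.)
Total deductions = $91.27 + $93.18 + $25.22 + $13.52 + $20.04 + $36.07 = $279.30
Net pay = $1,352.13 − $279.30 = $1,072.83

$1,072.83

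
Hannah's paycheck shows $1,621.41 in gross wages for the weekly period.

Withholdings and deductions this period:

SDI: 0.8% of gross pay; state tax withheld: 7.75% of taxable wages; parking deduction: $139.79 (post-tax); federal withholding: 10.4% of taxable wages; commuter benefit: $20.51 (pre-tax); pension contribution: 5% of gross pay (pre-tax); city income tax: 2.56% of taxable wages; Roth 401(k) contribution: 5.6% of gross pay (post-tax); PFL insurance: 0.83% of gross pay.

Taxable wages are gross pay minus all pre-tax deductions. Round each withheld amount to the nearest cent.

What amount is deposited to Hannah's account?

Commuter benefit: $20.51
Pension contribution: $1,621.41 × 0.05 = $81.07
Pre-tax total = $20.51 + $81.07 = $101.58
Taxable wages = $1,621.41 − $101.58 = $1,519.83
State tax withheld: $1,519.83 × 0.0775 = $117.79
Federal withholding: $1,519.83 × 0.104 = $158.06
City income tax: $1,519.83 × 0.0256 = $38.91
SDI: $1,621.41 × 0.008 = $12.97
PFL insurance: $1,621.41 × 0.0083 = $13.46
Roth 401(k) contribution: $1,621.41 × 0.056 = $90.80
Parking deduction: $139.79
Total deductions = $20.51 + $81.07 + $117.79 + $158.06 + $38.91 + $12.97 + $13.46 + $90.80 + $139.79 = $673.36
Net pay = $1,621.41 − $673.36 = $948.05

$948.05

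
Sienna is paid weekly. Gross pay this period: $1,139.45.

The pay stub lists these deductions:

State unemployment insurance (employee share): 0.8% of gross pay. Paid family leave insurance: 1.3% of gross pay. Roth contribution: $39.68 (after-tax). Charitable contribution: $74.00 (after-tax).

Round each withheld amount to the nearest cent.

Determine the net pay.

State unemployment insurance (employee share): $1,139.45 × 0.008 = $9.12
Paid family leave insurance: $1,139.45 × 0.013 = $14.81
Roth contribution: $39.68
Charitable contribution: $74.00
Total deductions = $9.12 + $14.81 + $39.68 + $74.00 = $137.61
Net pay = $1,139.45 − $137.61 = $1,001.84

$1,001.84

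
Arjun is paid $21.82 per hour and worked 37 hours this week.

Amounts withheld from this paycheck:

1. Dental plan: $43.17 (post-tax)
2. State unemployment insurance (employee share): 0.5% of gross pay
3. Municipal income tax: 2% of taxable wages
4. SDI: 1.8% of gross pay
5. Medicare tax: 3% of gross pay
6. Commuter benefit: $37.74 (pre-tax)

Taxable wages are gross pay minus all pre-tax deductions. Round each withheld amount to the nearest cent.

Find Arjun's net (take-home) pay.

$668.25

Gross pay: 37 × $21.82 = $807.34
Commuter benefit: $37.74
Taxable wages = $807.34 − $37.74 = $769.60
Municipal income tax: $769.60 × 0.02 = $15.39
SDI: $807.34 × 0.018 = $14.53
State unemployment insurance (employee share): $807.34 × 0.005 = $4.04
Medicare tax: $807.34 × 0.03 = $24.22
Dental plan: $43.17
Total deductions = $37.74 + $15.39 + $14.53 + $4.04 + $24.22 + $43.17 = $139.09
Net pay = $807.34 − $139.09 = $668.25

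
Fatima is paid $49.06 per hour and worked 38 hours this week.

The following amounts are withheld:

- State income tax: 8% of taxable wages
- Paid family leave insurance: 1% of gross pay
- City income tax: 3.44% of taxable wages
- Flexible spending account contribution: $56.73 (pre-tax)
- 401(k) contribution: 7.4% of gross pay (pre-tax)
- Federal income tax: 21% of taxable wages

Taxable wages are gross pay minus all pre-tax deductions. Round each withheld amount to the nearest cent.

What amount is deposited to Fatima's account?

Gross pay: 38 × $49.06 = $1,864.28
Flexible spending account contribution: $56.73
401(k) contribution: $1,864.28 × 0.074 = $137.96
Pre-tax total = $56.73 + $137.96 = $194.69
Taxable wages = $1,864.28 − $194.69 = $1,669.59
State income tax: $1,669.59 × 0.08 = $133.57
Federal income tax: $1,669.59 × 0.21 = $350.61
City income tax: $1,669.59 × 0.0344 = $57.43
Paid family leave insurance: $1,864.28 × 0.01 = $18.64
Total deductions = $56.73 + $137.96 + $133.57 + $350.61 + $57.43 + $18.64 = $754.94
Net pay = $1,864.28 − $754.94 = $1,109.34

$1,109.34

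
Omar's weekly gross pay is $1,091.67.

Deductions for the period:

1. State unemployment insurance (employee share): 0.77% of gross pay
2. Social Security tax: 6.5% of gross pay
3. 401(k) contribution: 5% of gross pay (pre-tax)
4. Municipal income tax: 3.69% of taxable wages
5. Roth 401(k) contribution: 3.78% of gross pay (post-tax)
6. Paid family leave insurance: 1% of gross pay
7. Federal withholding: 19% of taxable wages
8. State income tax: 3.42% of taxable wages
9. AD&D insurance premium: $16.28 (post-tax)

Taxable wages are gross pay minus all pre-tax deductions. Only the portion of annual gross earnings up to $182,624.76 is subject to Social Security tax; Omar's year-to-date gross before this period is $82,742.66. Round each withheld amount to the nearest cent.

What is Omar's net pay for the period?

401(k) contribution: $1,091.67 × 0.05 = $54.58
Taxable wages = $1,091.67 − $54.58 = $1,037.09
Federal withholding: $1,037.09 × 0.19 = $197.05
Municipal income tax: $1,037.09 × 0.0369 = $38.27
State income tax: $1,037.09 × 0.0342 = $35.47
Paid family leave insurance: $1,091.67 × 0.01 = $10.92
Social Security tax: cap not yet reached, full $1,091.67 is subject → $1,091.67 × 0.065 = $70.96
State unemployment insurance (employee share): $1,091.67 × 0.0077 = $8.41
Roth 401(k) contribution: $1,091.67 × 0.0378 = $41.27
AD&D insurance premium: $16.28
Total deductions = $54.58 + $197.05 + $38.27 + $35.47 + $10.92 + $70.96 + $8.41 + $41.27 + $16.28 = $473.21
Net pay = $1,091.67 − $473.21 = $618.46

$618.46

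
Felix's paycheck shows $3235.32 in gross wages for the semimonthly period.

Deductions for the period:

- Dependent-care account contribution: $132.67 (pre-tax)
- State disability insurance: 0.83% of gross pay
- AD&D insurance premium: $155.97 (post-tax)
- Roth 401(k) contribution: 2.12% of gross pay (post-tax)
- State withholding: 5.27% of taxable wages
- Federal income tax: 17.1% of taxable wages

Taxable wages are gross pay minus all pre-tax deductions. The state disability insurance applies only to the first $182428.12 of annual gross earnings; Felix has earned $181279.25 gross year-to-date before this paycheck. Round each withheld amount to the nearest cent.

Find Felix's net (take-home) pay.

Dependent-care account contribution: $132.67
Taxable wages = $3235.32 − $132.67 = $3102.65
Federal income tax: $3102.65 × 0.171 = $530.55
State withholding: $3102.65 × 0.0527 = $163.51
State disability insurance: only $182428.12 − $181279.25 = $1148.87 of this check is subject → $1148.87 × 0.0083 = $9.54
AD&D insurance premium: $155.97
Roth 401(k) contribution: $3235.32 × 0.0212 = $68.59
Total deductions = $132.67 + $530.55 + $163.51 + $9.54 + $155.97 + $68.59 = $1060.83
Net pay = $3235.32 − $1060.83 = $2174.49

$2174.49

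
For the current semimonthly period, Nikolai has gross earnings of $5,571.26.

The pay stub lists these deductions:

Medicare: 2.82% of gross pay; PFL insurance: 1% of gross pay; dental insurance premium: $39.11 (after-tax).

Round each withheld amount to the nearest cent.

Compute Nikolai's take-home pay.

$5,319.33

Medicare: $5,571.26 × 0.0282 = $157.11
PFL insurance: $5,571.26 × 0.01 = $55.71
Dental insurance premium: $39.11
Total deductions = $157.11 + $55.71 + $39.11 = $251.93
Net pay = $5,571.26 − $251.93 = $5,319.33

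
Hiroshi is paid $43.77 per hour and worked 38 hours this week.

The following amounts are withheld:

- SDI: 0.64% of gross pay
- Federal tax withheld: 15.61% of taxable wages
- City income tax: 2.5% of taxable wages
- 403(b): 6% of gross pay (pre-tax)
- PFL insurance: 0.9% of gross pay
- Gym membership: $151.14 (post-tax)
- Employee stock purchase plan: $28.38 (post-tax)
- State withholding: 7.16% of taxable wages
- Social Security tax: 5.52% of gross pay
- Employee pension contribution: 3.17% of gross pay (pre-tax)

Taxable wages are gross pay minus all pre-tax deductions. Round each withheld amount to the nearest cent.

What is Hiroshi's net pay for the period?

$832.03

Gross pay: 38 × $43.77 = $1663.26
Employee pension contribution: $1663.26 × 0.0317 = $52.73
403(b): $1663.26 × 0.06 = $99.80
Pre-tax total = $52.73 + $99.80 = $152.53
Taxable wages = $1663.26 − $152.53 = $1510.73
Federal tax withheld: $1510.73 × 0.1561 = $235.82
City income tax: $1510.73 × 0.025 = $37.77
State withholding: $1510.73 × 0.0716 = $108.17
PFL insurance: $1663.26 × 0.009 = $14.97
Social Security tax: $1663.26 × 0.0552 = $91.81
SDI: $1663.26 × 0.0064 = $10.64
Employee stock purchase plan: $28.38
Gym membership: $151.14
Total deductions = $52.73 + $99.80 + $235.82 + $37.77 + $108.17 + $14.97 + $91.81 + $10.64 + $28.38 + $151.14 = $831.23
Net pay = $1663.26 − $831.23 = $832.03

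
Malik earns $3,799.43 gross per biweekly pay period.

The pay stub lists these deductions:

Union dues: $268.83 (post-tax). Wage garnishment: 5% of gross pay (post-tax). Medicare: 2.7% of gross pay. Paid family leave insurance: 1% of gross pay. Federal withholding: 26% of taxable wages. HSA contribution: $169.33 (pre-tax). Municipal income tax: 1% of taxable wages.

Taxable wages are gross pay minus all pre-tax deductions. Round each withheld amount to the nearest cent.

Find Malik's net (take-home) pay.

$2,050.60

HSA contribution: $169.33
Taxable wages = $3,799.43 − $169.33 = $3,630.10
Municipal income tax: $3,630.10 × 0.01 = $36.30
Federal withholding: $3,630.10 × 0.26 = $943.83
Medicare: $3,799.43 × 0.027 = $102.58
Paid family leave insurance: $3,799.43 × 0.01 = $37.99
Wage garnishment: $3,799.43 × 0.05 = $189.97
Union dues: $268.83
Total deductions = $169.33 + $36.30 + $943.83 + $102.58 + $37.99 + $189.97 + $268.83 = $1,748.83
Net pay = $3,799.43 − $1,748.83 = $2,050.60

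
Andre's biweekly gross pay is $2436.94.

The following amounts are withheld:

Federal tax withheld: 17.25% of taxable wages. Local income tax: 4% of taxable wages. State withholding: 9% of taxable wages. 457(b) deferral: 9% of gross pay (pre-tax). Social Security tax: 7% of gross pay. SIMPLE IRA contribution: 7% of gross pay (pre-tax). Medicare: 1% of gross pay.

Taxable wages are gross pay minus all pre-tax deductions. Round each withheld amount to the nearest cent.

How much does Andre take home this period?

SIMPLE IRA contribution: $2436.94 × 0.07 = $170.59
457(b) deferral: $2436.94 × 0.09 = $219.32
Pre-tax total = $170.59 + $219.32 = $389.91
Taxable wages = $2436.94 − $389.91 = $2047.03
Federal tax withheld: $2047.03 × 0.1725 = $353.11
Local income tax: $2047.03 × 0.04 = $81.88
State withholding: $2047.03 × 0.09 = $184.23
Social Security tax: $2436.94 × 0.07 = $170.59
Medicare: $2436.94 × 0.01 = $24.37
Total deductions = $170.59 + $219.32 + $353.11 + $81.88 + $184.23 + $170.59 + $24.37 = $1204.09
Net pay = $2436.94 − $1204.09 = $1232.85

$1232.85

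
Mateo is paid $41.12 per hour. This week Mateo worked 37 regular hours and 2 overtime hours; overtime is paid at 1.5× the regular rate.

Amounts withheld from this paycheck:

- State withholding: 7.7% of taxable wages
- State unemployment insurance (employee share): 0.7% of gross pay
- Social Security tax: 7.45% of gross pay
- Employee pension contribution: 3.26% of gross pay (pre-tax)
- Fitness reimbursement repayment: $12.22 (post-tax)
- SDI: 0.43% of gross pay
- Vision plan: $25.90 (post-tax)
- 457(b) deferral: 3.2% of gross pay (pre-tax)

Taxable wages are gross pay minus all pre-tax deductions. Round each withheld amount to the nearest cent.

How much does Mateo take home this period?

$1240.84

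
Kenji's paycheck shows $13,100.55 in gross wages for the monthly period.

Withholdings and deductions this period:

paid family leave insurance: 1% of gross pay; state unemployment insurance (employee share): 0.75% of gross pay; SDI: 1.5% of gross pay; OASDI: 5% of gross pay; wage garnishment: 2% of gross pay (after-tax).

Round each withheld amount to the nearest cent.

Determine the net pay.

Paid family leave insurance: $13,100.55 × 0.01 = $131.01
OASDI: $13,100.55 × 0.05 = $655.03
SDI: $13,100.55 × 0.015 = $196.51
State unemployment insurance (employee share): $13,100.55 × 0.0075 = $98.25
Wage garnishment: $13,100.55 × 0.02 = $262.01
Total deductions = $131.01 + $655.03 + $196.51 + $98.25 + $262.01 = $1,342.81
Net pay = $13,100.55 − $1,342.81 = $11,757.74

$11,757.74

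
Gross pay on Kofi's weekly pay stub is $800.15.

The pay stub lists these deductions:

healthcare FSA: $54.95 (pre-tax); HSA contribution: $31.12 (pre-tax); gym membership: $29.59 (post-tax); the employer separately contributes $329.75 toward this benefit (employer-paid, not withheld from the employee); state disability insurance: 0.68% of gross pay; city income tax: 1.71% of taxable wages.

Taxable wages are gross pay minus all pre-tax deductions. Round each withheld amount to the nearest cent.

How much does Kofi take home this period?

Healthcare FSA: $54.95
HSA contribution: $31.12
Pre-tax total = $54.95 + $31.12 = $86.07
Taxable wages = $800.15 − $86.07 = $714.08
City income tax: $714.08 × 0.0171 = $12.21
State disability insurance: $800.15 × 0.0068 = $5.44
Gym membership: $29.59
(Employer's $329.75 toward gym membership is not withheld from the employee.)
Total deductions = $54.95 + $31.12 + $12.21 + $5.44 + $29.59 = $133.31
Net pay = $800.15 − $133.31 = $666.84

$666.84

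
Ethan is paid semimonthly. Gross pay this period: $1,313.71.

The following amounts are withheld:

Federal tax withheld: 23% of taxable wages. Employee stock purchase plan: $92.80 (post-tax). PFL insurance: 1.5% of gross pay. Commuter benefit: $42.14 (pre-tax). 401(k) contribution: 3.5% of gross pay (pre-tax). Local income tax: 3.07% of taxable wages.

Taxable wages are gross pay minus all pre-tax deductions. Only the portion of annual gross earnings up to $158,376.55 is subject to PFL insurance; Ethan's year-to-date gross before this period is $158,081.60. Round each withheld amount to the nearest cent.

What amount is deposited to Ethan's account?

$808.85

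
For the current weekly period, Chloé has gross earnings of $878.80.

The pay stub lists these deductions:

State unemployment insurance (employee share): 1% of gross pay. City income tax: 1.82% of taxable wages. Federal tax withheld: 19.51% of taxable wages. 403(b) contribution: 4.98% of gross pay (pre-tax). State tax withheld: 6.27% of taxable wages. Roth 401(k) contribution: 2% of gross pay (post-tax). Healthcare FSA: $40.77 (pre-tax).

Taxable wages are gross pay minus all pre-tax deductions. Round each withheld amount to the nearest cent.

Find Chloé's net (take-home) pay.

Healthcare FSA: $40.77
403(b) contribution: $878.80 × 0.0498 = $43.76
Pre-tax total = $40.77 + $43.76 = $84.53
Taxable wages = $878.80 − $84.53 = $794.27
City income tax: $794.27 × 0.0182 = $14.46
State tax withheld: $794.27 × 0.0627 = $49.80
Federal tax withheld: $794.27 × 0.1951 = $154.96
State unemployment insurance (employee share): $878.80 × 0.01 = $8.79
Roth 401(k) contribution: $878.80 × 0.02 = $17.58
Total deductions = $40.77 + $43.76 + $14.46 + $49.80 + $154.96 + $8.79 + $17.58 = $330.12
Net pay = $878.80 − $330.12 = $548.68

$548.68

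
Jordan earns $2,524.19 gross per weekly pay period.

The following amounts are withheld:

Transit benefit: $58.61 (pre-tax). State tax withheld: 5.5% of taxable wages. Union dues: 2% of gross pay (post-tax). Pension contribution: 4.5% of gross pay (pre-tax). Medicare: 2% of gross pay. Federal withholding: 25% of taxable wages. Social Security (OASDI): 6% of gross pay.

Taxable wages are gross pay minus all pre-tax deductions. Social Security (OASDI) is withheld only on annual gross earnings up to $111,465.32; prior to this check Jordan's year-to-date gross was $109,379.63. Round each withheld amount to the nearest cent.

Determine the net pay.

Transit benefit: $58.61
Pension contribution: $2,524.19 × 0.045 = $113.59
Pre-tax total = $58.61 + $113.59 = $172.20
Taxable wages = $2,524.19 − $172.20 = $2,351.99
State tax withheld: $2,351.99 × 0.055 = $129.36
Federal withholding: $2,351.99 × 0.25 = $588.00
Social Security (OASDI): only $111,465.32 − $109,379.63 = $2,085.69 of this check is subject → $2,085.69 × 0.06 = $125.14
Medicare: $2,524.19 × 0.02 = $50.48
Union dues: $2,524.19 × 0.02 = $50.48
Total deductions = $58.61 + $113.59 + $129.36 + $588.00 + $125.14 + $50.48 + $50.48 = $1,115.66
Net pay = $2,524.19 − $1,115.66 = $1,408.53

$1,408.53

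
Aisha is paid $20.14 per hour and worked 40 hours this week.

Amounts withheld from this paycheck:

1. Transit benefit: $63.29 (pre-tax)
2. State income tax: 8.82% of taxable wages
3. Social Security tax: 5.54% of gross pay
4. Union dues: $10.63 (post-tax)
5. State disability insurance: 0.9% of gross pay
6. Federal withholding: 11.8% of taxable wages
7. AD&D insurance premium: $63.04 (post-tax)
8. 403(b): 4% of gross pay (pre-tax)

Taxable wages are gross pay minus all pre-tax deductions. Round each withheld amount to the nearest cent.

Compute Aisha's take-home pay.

$438.12

Gross pay: 40 × $20.14 = $805.60
403(b): $805.60 × 0.04 = $32.22
Transit benefit: $63.29
Pre-tax total = $32.22 + $63.29 = $95.51
Taxable wages = $805.60 − $95.51 = $710.09
Federal withholding: $710.09 × 0.118 = $83.79
State income tax: $710.09 × 0.0882 = $62.63
Social Security tax: $805.60 × 0.0554 = $44.63
State disability insurance: $805.60 × 0.009 = $7.25
AD&D insurance premium: $63.04
Union dues: $10.63
Total deductions = $32.22 + $63.29 + $83.79 + $62.63 + $44.63 + $7.25 + $63.04 + $10.63 = $367.48
Net pay = $805.60 − $367.48 = $438.12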